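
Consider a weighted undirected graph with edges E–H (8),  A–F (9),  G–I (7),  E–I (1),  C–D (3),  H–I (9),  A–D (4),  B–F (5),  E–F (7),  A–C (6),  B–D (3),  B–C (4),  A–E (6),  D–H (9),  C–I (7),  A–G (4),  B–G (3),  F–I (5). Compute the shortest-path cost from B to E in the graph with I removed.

Comparing a few candidate routes:
B -> G -> A -> E: 3 + 4 + 6 = 13
B -> F -> E: 5 + 7 = 12
B -> D -> A -> E: 3 + 4 + 6 = 13
Shortest: 12.

12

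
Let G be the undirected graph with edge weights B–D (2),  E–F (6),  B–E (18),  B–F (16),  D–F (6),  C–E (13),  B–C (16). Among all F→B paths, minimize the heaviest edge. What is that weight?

6

A few of the F→B routes:
F - E - C - B: max(6, 13, 16) = 16
F - B: max(16) = 16
F - D - B: max(6, 2) = 6
Best route has worst link 6.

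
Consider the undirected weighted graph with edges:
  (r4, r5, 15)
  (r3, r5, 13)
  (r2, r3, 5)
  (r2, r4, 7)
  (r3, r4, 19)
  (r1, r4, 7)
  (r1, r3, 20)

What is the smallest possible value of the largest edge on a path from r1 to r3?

7

Candidate routes:
r1 - r4 - r2 - r3: max(7, 7, 5) = 7
r1 - r3: max(20) = 20
r1 - r4 - r5 - r3: max(7, 15, 13) = 15
r1 - r4 - r3: max(7, 19) = 19
The minimum achievable maximum is 7.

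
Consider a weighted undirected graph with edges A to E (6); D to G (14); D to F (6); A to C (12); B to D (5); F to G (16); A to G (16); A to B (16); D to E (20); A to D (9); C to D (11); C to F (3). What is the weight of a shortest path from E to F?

21

Checking several routes:
E → A → C → F: 6 + 12 + 3 = 21
E → D → C → F: 20 + 11 + 3 = 34
E → A → D → F: 6 + 9 + 6 = 21
E → D → F: 20 + 6 = 26
E → A → B → D → F: 6 + 16 + 5 + 6 = 33
E → A → D → C → F: 6 + 9 + 11 + 3 = 29
Best route has total 21.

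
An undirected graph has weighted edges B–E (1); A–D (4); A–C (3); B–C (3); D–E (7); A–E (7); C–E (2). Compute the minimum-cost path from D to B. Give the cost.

Checking several routes:
D→E→C→B: 7 + 2 + 3 = 12
D→A→E→C→B: 4 + 7 + 2 + 3 = 16
D→A→C→E→B: 4 + 3 + 2 + 1 = 10
D→A→C→B: 4 + 3 + 3 = 10
D→A→E→B: 4 + 7 + 1 = 12
D→E→B: 7 + 1 = 8
The minimum is 8.

8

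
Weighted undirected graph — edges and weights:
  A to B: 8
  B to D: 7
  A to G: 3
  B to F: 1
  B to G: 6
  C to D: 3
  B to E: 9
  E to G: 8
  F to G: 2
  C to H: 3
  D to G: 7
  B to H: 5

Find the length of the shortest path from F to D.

Comparing a few candidate routes:
F → B → A → G → D: 1 + 8 + 3 + 7 = 19
F → G → D: 2 + 7 = 9
F → G → B → D: 2 + 6 + 7 = 15
F → B → D: 1 + 7 = 8
F → B → G → D: 1 + 6 + 7 = 14
F → B → H → C → D: 1 + 5 + 3 + 3 = 12
Best route has total 8.

8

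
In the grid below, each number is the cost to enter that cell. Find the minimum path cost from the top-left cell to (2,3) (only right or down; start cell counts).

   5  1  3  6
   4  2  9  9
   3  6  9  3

Cheapest: [0,0] -> [0,1] -> [1,1] -> [2,1] -> [2,2] -> [2,3]
  5 + 1 + 2 + 6 + 9 + 3 = 26
For comparison, the top-then-right route costs 27.

26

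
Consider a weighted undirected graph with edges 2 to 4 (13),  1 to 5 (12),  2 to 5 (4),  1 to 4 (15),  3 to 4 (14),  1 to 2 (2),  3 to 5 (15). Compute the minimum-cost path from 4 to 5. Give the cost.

17

Routes from 4 to 5:
4→1→2→5: 15 + 2 + 4 = 21
4→1→5: 15 + 12 = 27
4→3→5: 14 + 15 = 29
4→2→1→5: 13 + 2 + 12 = 27
4→2→5: 13 + 4 = 17
Best route has total 17.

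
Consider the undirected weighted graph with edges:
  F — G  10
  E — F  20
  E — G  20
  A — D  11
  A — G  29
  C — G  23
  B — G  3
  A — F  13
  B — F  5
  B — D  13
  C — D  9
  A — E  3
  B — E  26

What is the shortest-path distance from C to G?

23

Some routes from C to G:
C→D→B→F→G: 9 + 13 + 5 + 10 = 37
C→D→A→F→B→G: 9 + 11 + 13 + 5 + 3 = 41
C→D→B→G: 9 + 13 + 3 = 25
C→D→A→E→G: 9 + 11 + 3 + 20 = 43
C→G: 23
The minimum is 23.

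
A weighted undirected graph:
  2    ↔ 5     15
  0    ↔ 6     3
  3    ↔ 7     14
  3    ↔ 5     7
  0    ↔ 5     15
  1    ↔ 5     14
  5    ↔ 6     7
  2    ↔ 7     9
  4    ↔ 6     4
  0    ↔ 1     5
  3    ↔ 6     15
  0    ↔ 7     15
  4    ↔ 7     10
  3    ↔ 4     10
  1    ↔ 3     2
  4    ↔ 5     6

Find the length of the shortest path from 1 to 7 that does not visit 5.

16

Some routes from 1 to 7 avoiding 5:
1→3→7: 2 + 14 = 16
1→0→7: 5 + 15 = 20
1→3→4→7: 2 + 10 + 10 = 22
1→0→6→4→7: 5 + 3 + 4 + 10 = 22
The minimum is 16.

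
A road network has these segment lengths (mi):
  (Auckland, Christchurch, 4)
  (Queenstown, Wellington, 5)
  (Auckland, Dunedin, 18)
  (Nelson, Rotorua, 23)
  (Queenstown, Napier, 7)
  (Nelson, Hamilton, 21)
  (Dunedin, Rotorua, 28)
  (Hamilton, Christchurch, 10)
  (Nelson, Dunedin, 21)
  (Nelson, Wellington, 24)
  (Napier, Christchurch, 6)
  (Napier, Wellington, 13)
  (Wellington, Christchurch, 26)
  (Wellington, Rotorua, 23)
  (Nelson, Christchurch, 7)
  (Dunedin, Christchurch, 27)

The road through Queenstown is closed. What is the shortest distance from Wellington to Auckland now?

Checking several routes:
Wellington-Rotorua-Nelson-Christchurch-Auckland: 23 + 23 + 7 + 4 = 57
Wellington-Christchurch-Auckland: 26 + 4 = 30
Wellington-Nelson-Christchurch-Auckland: 24 + 7 + 4 = 35
Wellington-Napier-Christchurch-Auckland: 13 + 6 + 4 = 23
Shortest: 23 mi.

23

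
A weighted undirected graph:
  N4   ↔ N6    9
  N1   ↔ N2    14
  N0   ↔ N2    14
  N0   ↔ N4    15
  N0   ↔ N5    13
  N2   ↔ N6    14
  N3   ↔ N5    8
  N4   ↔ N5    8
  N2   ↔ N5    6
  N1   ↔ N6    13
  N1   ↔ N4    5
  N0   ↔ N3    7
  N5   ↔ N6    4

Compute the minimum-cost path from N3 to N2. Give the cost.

14

A few of the N3→N2 routes:
N3 - N0 - N5 - N2: 7 + 13 + 6 = 26
N3 - N5 - N2: 8 + 6 = 14
N3 - N5 - N0 - N2: 8 + 13 + 14 = 35
N3 - N5 - N6 - N2: 8 + 4 + 14 = 26
N3 - N0 - N2: 7 + 14 = 21
The minimum is 14.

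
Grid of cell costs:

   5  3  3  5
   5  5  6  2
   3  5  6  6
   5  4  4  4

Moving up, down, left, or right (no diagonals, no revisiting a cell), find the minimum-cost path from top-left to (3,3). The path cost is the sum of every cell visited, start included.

28

Cheapest: [0,0] [0,1] [0,2] [0,3] [1,3] [2,3] [3,3]
  5 + 3 + 3 + 5 + 2 + 6 + 4 = 28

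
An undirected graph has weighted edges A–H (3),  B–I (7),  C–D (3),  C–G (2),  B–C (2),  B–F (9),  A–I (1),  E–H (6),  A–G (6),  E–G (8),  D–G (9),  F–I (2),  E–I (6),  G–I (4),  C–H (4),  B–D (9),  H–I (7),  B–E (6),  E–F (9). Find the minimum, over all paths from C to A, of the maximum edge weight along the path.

4

Comparing a few candidate routes:
C → H → E → I → G → A: max(4, 6, 6, 4, 6) = 6
C → G → I → A: max(2, 4, 1) = 4
C → H → E → I → A: max(4, 6, 6, 1) = 6
C → H → A: max(4, 3) = 4
Best route has worst link 4.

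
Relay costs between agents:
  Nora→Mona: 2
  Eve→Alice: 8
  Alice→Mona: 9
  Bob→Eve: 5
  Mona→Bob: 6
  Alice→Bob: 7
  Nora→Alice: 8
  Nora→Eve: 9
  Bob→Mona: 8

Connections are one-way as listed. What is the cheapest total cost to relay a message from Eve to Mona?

Routes from Eve to Mona:
Eve -> Alice -> Mona: 8 + 9 = 17
Eve -> Alice -> Bob -> Mona: 8 + 7 + 8 = 23
Shortest: 17.

17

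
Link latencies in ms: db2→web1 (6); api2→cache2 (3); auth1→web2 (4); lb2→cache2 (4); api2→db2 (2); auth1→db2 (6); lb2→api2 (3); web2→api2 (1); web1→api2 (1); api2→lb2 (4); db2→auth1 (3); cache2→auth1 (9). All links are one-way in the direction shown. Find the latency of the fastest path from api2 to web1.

Routes from api2 to web1:
api2-lb2-cache2-auth1-db2-web1: 4 + 4 + 9 + 6 + 6 = 29
api2-cache2-auth1-db2-web1: 3 + 9 + 6 + 6 = 24
api2-db2-web1: 2 + 6 = 8
Shortest: 8 ms.

8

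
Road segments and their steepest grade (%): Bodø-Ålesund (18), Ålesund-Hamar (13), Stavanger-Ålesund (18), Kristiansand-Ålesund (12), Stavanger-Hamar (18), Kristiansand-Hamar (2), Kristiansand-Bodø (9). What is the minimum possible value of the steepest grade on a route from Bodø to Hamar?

9

Checking several routes:
Bodø-Kristiansand-Ålesund-Stavanger-Hamar: max(9, 12, 18, 18) = 18
Bodø-Kristiansand-Ålesund-Hamar: max(9, 12, 13) = 13
Bodø-Kristiansand-Hamar: max(9, 2) = 9
The minimum achievable maximum is 9%.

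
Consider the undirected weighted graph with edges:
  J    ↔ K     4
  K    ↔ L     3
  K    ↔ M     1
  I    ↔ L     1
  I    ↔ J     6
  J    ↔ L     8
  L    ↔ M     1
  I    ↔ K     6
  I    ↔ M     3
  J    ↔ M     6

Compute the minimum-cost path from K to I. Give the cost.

Some routes from K to I:
K → L → I: 3 + 1 = 4
K → I: 6
K → M → I: 1 + 3 = 4
K → M → L → I: 1 + 1 + 1 = 3
Best route has total 3.

3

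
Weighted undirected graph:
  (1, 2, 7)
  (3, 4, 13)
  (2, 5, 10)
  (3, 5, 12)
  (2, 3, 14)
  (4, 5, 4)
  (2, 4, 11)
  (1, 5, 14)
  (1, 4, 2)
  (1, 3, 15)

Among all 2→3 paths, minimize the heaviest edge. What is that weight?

A few of the 2→3 routes:
2→4→3: max(11, 13) = 13
2→1→4→5→3: max(7, 2, 4, 12) = 12
2→5→4→3: max(10, 4, 13) = 13
2→5→3: max(10, 12) = 12
2→4→5→3: max(11, 4, 12) = 12
2→1→4→3: max(7, 2, 13) = 13
Best route has worst link 12.

12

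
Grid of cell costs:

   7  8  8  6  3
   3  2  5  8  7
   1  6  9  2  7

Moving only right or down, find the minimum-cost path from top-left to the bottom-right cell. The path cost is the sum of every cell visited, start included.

34

One optimal route is [0,0] → [1,0] → [1,1] → [1,2] → [1,3] → [2,3] → [2,4].
Its cost is 7 + 3 + 2 + 5 + 8 + 2 + 7 = 34.
(Top row then right column would cost 46.)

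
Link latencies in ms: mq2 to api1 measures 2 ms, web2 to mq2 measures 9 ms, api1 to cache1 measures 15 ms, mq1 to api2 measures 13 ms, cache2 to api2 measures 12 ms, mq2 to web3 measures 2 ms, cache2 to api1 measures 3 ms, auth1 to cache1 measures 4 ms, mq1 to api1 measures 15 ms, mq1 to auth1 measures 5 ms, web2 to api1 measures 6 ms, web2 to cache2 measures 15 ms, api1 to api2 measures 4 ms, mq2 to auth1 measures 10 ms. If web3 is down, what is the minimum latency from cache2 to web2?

Comparing a few candidate routes:
cache2-api2-api1-web2: 12 + 4 + 6 = 22
cache2-api1-mq2-web2: 3 + 2 + 9 = 14
cache2-api2-api1-mq2-web2: 12 + 4 + 2 + 9 = 27
cache2-api1-cache1-auth1-mq2-web2: 3 + 15 + 4 + 10 + 9 = 41
cache2-web2: 15
cache2-api1-web2: 3 + 6 = 9
Shortest: 9 ms.

9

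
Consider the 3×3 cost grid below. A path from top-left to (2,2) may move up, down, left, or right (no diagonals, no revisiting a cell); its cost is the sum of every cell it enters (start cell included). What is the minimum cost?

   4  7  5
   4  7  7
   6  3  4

Cheapest: (0,0) → (1,0) → (2,0) → (2,1) → (2,2)
  4 + 4 + 6 + 3 + 4 = 21

21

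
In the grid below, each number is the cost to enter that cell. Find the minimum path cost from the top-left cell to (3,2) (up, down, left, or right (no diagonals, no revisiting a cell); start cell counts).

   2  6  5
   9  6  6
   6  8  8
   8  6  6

33

One optimal route is (0,0) → (0,1) → (0,2) → (1,2) → (2,2) → (3,2).
Its cost is 2 + 6 + 5 + 6 + 8 + 6 = 33.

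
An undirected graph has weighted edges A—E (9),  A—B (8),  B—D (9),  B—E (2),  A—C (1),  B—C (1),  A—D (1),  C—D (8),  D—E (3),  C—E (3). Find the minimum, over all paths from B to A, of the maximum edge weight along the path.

Checking several routes:
B - E - D - A: max(2, 3, 1) = 3
B - C - E - D - A: max(1, 3, 3, 1) = 3
B - C - A: max(1, 1) = 1
B - E - C - A: max(2, 3, 1) = 3
Best route has worst link 1.

1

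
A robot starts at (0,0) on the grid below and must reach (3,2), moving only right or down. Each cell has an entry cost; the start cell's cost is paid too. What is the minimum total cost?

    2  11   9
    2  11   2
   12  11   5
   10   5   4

Path r0c0 -> r1c0 -> r1c1 -> r1c2 -> r2c2 -> r3c2: 2 + 2 + 11 + 2 + 5 + 4 = 26.
(Top row then right column would cost 33.)

26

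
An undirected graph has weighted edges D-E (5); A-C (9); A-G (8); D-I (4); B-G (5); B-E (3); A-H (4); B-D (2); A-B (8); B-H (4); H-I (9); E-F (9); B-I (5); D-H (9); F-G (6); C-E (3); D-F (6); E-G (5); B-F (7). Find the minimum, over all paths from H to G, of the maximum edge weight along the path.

Some routes from H to G:
H - B - D - E - G: max(4, 2, 5, 5) = 5
H - B - E - D - F - G: max(4, 3, 5, 6, 6) = 6
H - B - G: max(4, 5) = 5
H - B - E - G: max(4, 3, 5) = 5
H - B - I - D - E - G: max(4, 5, 4, 5, 5) = 5
Best route has worst link 5.

5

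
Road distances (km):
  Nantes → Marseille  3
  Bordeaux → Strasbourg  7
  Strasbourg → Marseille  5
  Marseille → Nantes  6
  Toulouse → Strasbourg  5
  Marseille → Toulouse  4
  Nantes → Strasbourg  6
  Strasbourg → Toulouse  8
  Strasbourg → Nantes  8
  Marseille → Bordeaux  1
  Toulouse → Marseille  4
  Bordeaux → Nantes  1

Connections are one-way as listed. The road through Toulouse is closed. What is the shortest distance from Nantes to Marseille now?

3

Candidate routes:
Nantes-Marseille: 3
Nantes-Strasbourg-Marseille: 6 + 5 = 11
Shortest: 3 km.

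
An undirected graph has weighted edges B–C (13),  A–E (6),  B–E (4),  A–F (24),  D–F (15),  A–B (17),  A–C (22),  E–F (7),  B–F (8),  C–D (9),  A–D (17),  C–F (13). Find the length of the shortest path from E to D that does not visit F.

A few of the E→D routes:
E - A - D: 6 + 17 = 23
E - A - C - D: 6 + 22 + 9 = 37
E - A - B - C - D: 6 + 17 + 13 + 9 = 45
E - B - A - C - D: 4 + 17 + 22 + 9 = 52
E - B - A - D: 4 + 17 + 17 = 38
E - B - C - D: 4 + 13 + 9 = 26
Best route has total 23.

23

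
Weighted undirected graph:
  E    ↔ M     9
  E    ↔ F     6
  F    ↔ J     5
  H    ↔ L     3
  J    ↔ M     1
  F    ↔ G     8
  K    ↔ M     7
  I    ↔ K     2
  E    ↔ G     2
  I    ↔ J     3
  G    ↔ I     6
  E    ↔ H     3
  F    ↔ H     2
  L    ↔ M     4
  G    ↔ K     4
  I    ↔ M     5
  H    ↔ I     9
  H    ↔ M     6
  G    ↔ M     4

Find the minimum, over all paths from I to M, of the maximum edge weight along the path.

3

A few of the I→M routes:
I -> J -> F -> H -> L -> M: max(3, 5, 2, 3, 4) = 5
I -> K -> G -> E -> H -> L -> M: max(2, 4, 2, 3, 3, 4) = 4
I -> K -> G -> M: max(2, 4, 4) = 4
I -> J -> F -> H -> E -> G -> M: max(3, 5, 2, 3, 2, 4) = 5
I -> J -> M: max(3, 1) = 3
Best route has worst link 3.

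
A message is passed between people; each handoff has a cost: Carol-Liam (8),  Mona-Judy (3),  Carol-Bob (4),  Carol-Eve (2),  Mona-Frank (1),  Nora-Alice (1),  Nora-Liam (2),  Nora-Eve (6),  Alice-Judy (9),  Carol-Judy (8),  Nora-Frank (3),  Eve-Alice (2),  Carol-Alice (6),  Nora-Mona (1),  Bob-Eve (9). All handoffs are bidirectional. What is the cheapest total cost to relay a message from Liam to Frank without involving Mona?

Comparing a few candidate routes:
Liam → Carol → Alice → Nora → Frank: 8 + 6 + 1 + 3 = 18
Liam → Nora → Frank: 2 + 3 = 5
Liam → Carol → Alice → Eve → Nora → Frank: 8 + 6 + 2 + 6 + 3 = 25
Liam → Carol → Eve → Nora → Frank: 8 + 2 + 6 + 3 = 19
Liam → Carol → Bob → Eve → Alice → Nora → Frank: 8 + 4 + 9 + 2 + 1 + 3 = 27
Liam → Carol → Eve → Alice → Nora → Frank: 8 + 2 + 2 + 1 + 3 = 16
The minimum is 5.

5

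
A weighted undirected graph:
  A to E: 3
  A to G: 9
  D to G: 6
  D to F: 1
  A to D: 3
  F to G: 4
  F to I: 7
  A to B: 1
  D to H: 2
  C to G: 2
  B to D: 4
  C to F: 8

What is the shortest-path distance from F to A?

4

Comparing a few candidate routes:
F-G-D-A: 4 + 6 + 3 = 13
F-D-A: 1 + 3 = 4
F-D-B-A: 1 + 4 + 1 = 6
F-G-A: 4 + 9 = 13
Shortest: 4.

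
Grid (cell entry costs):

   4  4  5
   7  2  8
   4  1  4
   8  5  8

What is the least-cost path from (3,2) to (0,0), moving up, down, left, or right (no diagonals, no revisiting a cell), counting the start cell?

Take (3,2)→(2,2)→(2,1)→(1,1)→(0,1)→(0,0) for a total of 8 + 4 + 1 + 2 + 4 + 4 = 23.

23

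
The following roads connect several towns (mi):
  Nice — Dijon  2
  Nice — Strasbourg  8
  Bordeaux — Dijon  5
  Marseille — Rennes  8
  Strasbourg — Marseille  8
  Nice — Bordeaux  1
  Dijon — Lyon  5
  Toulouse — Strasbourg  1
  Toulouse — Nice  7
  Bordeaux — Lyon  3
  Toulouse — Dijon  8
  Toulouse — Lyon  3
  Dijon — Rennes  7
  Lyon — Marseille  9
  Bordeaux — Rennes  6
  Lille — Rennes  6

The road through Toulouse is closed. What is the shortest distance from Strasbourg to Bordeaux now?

9

Some routes from Strasbourg to Bordeaux avoiding Toulouse:
Strasbourg - Marseille - Lyon - Bordeaux: 8 + 9 + 3 = 20
Strasbourg - Nice - Dijon - Bordeaux: 8 + 2 + 5 = 15
Strasbourg - Marseille - Rennes - Bordeaux: 8 + 8 + 6 = 22
Strasbourg - Nice - Dijon - Lyon - Bordeaux: 8 + 2 + 5 + 3 = 18
Strasbourg - Nice - Bordeaux: 8 + 1 = 9
Best route has total 9 mi.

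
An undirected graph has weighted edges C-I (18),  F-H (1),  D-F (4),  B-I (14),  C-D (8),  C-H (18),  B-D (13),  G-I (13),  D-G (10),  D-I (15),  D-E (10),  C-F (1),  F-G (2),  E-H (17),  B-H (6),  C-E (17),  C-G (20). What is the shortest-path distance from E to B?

Checking several routes:
E -> C -> F -> H -> B: 17 + 1 + 1 + 6 = 25
E -> H -> B: 17 + 6 = 23
E -> D -> B: 10 + 13 = 23
E -> D -> F -> H -> B: 10 + 4 + 1 + 6 = 21
Shortest: 21.

21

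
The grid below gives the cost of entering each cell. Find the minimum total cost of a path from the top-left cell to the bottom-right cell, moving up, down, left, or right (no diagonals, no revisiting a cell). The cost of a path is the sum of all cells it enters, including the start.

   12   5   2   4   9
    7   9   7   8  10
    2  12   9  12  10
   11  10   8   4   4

Best path: [0,0]→[0,1]→[0,2]→[0,3]→[1,3]→[2,3]→[3,3]→[3,4]
Cost: 12 + 5 + 2 + 4 + 8 + 12 + 4 + 4 = 51

51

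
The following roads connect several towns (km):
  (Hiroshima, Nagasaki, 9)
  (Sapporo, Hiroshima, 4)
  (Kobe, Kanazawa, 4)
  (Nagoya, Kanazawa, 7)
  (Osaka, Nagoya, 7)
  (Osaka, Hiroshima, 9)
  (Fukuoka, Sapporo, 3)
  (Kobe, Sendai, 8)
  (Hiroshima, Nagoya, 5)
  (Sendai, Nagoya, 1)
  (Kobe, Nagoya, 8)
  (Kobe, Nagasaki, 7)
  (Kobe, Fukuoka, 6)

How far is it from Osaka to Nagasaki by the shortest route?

18

Comparing a few candidate routes:
Osaka → Nagoya → Kobe → Nagasaki: 7 + 8 + 7 = 22
Osaka → Hiroshima → Nagoya → Kobe → Nagasaki: 9 + 5 + 8 + 7 = 29
Osaka → Hiroshima → Nagasaki: 9 + 9 = 18
Osaka → Nagoya → Kanazawa → Kobe → Nagasaki: 7 + 7 + 4 + 7 = 25
Osaka → Nagoya → Hiroshima → Nagasaki: 7 + 5 + 9 = 21
Osaka → Nagoya → Sendai → Kobe → Nagasaki: 7 + 1 + 8 + 7 = 23
Shortest: 18 km.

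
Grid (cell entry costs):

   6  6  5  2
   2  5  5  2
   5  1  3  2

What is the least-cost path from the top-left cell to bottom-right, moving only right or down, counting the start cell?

Cheapest: [0,0] → [1,0] → [1,1] → [2,1] → [2,2] → [2,3]
  6 + 2 + 5 + 1 + 3 + 2 = 19
For comparison, the top-then-right route costs 23.

19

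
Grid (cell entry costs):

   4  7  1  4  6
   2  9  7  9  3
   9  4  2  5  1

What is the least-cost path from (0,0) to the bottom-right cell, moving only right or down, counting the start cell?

26

One optimal route is r0c0→r0c1→r0c2→r0c3→r0c4→r1c4→r2c4.
Its cost is 4 + 7 + 1 + 4 + 6 + 3 + 1 = 26.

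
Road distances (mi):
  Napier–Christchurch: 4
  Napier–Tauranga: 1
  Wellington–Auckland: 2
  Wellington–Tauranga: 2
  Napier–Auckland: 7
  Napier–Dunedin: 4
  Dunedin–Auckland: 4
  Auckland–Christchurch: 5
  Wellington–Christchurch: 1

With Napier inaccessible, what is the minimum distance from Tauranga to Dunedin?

Routes from Tauranga to Dunedin avoiding Napier:
Tauranga - Wellington - Auckland - Dunedin: 2 + 2 + 4 = 8
Tauranga - Wellington - Christchurch - Auckland - Dunedin: 2 + 1 + 5 + 4 = 12
The minimum is 8 mi.

8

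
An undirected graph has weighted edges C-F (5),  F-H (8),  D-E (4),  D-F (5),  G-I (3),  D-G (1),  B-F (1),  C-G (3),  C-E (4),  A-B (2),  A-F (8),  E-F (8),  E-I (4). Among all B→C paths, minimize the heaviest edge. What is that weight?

A few of the B→C routes:
B→F→D→G→I→E→C: max(1, 5, 1, 3, 4, 4) = 5
B→F→D→E→I→G→C: max(1, 5, 4, 4, 3, 3) = 5
B→F→D→G→C: max(1, 5, 1, 3) = 5
The minimum achievable maximum is 5.

5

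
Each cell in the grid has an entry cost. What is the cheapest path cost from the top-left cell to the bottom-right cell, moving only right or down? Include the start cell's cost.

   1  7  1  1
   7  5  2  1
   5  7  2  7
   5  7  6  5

23

Take (0,0) -> (0,1) -> (0,2) -> (0,3) -> (1,3) -> (2,3) -> (3,3) for a total of 1 + 7 + 1 + 1 + 1 + 7 + 5 = 23.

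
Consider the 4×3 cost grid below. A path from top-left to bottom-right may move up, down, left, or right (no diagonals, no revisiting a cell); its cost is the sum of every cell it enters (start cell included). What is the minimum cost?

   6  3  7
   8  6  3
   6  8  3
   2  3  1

22

Path [0,0] [0,1] [1,1] [1,2] [2,2] [3,2]: 6 + 3 + 6 + 3 + 3 + 1 = 22.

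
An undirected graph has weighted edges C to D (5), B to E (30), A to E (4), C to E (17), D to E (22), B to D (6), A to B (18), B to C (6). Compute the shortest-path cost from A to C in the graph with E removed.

Paths from A to C avoiding E:
A -> B -> D -> C: 18 + 6 + 5 = 29
A -> B -> C: 18 + 6 = 24
Best route has total 24.

24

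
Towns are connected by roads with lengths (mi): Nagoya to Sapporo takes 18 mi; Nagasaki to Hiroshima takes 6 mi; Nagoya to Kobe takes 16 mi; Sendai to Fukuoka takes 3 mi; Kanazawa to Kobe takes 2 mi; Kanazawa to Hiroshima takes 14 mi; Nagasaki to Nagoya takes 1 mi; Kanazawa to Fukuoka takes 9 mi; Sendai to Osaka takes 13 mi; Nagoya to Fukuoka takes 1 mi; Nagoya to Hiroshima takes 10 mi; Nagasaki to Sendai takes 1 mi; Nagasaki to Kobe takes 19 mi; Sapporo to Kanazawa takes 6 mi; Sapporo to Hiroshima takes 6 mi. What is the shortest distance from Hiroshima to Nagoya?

7

Some routes from Hiroshima to Nagoya:
Hiroshima-Sapporo-Kanazawa-Fukuoka-Nagoya: 6 + 6 + 9 + 1 = 22
Hiroshima-Nagasaki-Sendai-Fukuoka-Nagoya: 6 + 1 + 3 + 1 = 11
Hiroshima-Nagoya: 10
Hiroshima-Nagasaki-Nagoya: 6 + 1 = 7
The minimum is 7 mi.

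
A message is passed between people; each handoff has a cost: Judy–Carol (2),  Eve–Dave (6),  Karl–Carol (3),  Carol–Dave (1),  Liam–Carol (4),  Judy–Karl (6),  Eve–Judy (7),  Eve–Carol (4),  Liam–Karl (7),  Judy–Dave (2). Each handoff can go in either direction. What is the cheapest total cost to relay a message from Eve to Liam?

8

A few of the Eve→Liam routes:
Eve → Carol → Karl → Liam: 4 + 3 + 7 = 14
Eve → Dave → Judy → Carol → Liam: 6 + 2 + 2 + 4 = 14
Eve → Dave → Carol → Liam: 6 + 1 + 4 = 11
Eve → Judy → Carol → Liam: 7 + 2 + 4 = 13
Eve → Carol → Liam: 4 + 4 = 8
Shortest: 8.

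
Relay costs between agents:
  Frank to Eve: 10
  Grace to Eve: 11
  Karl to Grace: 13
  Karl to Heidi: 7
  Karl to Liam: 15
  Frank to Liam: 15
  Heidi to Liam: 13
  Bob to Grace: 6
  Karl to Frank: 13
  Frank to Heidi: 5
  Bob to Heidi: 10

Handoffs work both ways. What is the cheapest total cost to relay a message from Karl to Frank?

Some routes from Karl to Frank:
Karl-Liam-Frank: 15 + 15 = 30
Karl-Grace-Bob-Heidi-Frank: 13 + 6 + 10 + 5 = 34
Karl-Frank: 13
Karl-Heidi-Frank: 7 + 5 = 12
Karl-Liam-Heidi-Frank: 15 + 13 + 5 = 33
Best route has total 12.

12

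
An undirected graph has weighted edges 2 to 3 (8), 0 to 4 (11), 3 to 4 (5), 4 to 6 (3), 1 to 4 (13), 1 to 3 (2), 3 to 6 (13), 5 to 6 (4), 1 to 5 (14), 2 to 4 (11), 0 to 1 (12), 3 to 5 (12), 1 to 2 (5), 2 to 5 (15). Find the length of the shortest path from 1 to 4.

Checking several routes:
1 -> 3 -> 4: 2 + 5 = 7
1 -> 3 -> 6 -> 4: 2 + 13 + 3 = 18
1 -> 2 -> 4: 5 + 11 = 16
1 -> 4: 13
1 -> 2 -> 3 -> 4: 5 + 8 + 5 = 18
1 -> 5 -> 6 -> 4: 14 + 4 + 3 = 21
The minimum is 7.

7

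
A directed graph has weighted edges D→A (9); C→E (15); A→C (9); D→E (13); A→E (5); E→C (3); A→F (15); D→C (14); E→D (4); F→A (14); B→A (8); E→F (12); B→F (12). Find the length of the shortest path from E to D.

4

Paths from E to D:
E - D: 4
Best route has total 4.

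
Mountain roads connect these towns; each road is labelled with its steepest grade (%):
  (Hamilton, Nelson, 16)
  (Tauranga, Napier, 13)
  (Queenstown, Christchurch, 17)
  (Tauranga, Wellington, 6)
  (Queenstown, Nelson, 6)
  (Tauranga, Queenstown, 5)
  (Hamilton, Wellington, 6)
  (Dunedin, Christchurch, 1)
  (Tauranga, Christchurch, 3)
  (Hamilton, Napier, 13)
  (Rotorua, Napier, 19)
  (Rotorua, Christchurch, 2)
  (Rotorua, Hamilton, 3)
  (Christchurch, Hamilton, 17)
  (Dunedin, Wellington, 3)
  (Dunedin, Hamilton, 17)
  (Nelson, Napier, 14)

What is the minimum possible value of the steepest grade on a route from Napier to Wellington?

Some routes from Napier to Wellington:
Napier→Tauranga→Wellington: max(13, 6) = 13
Napier→Tauranga→Christchurch→Dunedin→Wellington: max(13, 3, 1, 3) = 13
Napier→Tauranga→Christchurch→Rotorua→Hamilton→Wellington: max(13, 3, 2, 3, 6) = 13
Smallest bottleneck: 13%.

13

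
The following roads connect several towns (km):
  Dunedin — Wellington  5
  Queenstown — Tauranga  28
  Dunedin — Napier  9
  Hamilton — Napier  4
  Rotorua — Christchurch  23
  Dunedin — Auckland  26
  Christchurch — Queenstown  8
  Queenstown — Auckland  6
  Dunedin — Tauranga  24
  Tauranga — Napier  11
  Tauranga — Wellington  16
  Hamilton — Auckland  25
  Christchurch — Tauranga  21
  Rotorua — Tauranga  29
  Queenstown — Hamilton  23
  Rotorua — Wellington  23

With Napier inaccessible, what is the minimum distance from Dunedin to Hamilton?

Some routes from Dunedin to Hamilton avoiding Napier:
Dunedin → Tauranga → Queenstown → Hamilton: 24 + 28 + 23 = 75
Dunedin → Auckland → Queenstown → Hamilton: 26 + 6 + 23 = 55
Dunedin → Wellington → Tauranga → Queenstown → Hamilton: 5 + 16 + 28 + 23 = 72
Dunedin → Auckland → Hamilton: 26 + 25 = 51
Dunedin → Tauranga → Christchurch → Queenstown → Hamilton: 24 + 21 + 8 + 23 = 76
Dunedin → Wellington → Tauranga → Christchurch → Queenstown → Hamilton: 5 + 16 + 21 + 8 + 23 = 73
Best route has total 51 km.

51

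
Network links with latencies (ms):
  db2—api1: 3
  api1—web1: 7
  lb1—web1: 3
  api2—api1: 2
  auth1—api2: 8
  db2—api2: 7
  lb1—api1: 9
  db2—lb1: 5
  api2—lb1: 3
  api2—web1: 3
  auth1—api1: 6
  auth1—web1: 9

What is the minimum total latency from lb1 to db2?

Comparing a few candidate routes:
lb1-db2: 5
lb1-api2-api1-db2: 3 + 2 + 3 = 8
lb1-api2-db2: 3 + 7 = 10
The minimum is 5 ms.

5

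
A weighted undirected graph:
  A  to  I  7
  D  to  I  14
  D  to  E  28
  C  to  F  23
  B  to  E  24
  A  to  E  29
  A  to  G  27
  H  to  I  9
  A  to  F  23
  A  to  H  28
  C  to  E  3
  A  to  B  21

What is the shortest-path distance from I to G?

34

Candidate routes:
I - D - E - A - G: 14 + 28 + 29 + 27 = 98
I - H - A - G: 9 + 28 + 27 = 64
I - D - E - C - F - A - G: 14 + 28 + 3 + 23 + 23 + 27 = 118
I - D - E - B - A - G: 14 + 28 + 24 + 21 + 27 = 114
I - A - G: 7 + 27 = 34
The minimum is 34.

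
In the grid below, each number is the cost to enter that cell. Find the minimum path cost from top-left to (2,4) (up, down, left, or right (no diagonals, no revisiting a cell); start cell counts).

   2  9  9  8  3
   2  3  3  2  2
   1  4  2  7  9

Take r0c0→r1c0→r1c1→r1c2→r1c3→r1c4→r2c4 for a total of 2 + 2 + 3 + 3 + 2 + 2 + 9 = 23.

23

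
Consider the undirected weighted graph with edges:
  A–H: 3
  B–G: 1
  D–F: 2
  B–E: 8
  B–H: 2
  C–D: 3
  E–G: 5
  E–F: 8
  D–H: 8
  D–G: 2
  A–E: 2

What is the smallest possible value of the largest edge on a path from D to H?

2

Checking several routes:
D -> G -> E -> B -> H: max(2, 5, 8, 2) = 8
D -> G -> E -> A -> H: max(2, 5, 2, 3) = 5
D -> H: max(8) = 8
D -> F -> E -> A -> H: max(2, 8, 2, 3) = 8
D -> G -> B -> H: max(2, 1, 2) = 2
D -> G -> B -> E -> A -> H: max(2, 1, 8, 2, 3) = 8
The minimum achievable maximum is 2.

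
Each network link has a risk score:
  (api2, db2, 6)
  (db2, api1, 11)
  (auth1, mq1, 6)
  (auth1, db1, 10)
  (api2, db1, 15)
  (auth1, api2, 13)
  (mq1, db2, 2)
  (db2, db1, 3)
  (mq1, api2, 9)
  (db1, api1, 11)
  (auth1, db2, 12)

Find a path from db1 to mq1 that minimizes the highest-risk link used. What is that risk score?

A few of the db1→mq1 routes:
db1 - auth1 - db2 - mq1: max(10, 12, 2) = 12
db1 - api1 - db2 - api2 - mq1: max(11, 11, 6, 9) = 11
db1 - db2 - mq1: max(3, 2) = 3
db1 - auth1 - mq1: max(10, 6) = 10
db1 - api1 - db2 - mq1: max(11, 11, 2) = 11
db1 - db2 - api2 - mq1: max(3, 6, 9) = 9
The minimum achievable maximum is 3.

3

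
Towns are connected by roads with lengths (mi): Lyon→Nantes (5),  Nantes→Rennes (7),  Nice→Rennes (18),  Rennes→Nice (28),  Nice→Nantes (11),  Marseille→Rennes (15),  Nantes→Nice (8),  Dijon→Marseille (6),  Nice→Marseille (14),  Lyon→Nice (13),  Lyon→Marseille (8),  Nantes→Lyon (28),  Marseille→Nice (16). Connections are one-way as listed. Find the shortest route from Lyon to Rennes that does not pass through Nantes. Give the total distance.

23

Candidate routes:
Lyon-Marseille-Rennes: 8 + 15 = 23
Lyon-Nice-Rennes: 13 + 18 = 31
Lyon-Marseille-Nice-Rennes: 8 + 16 + 18 = 42
Lyon-Nice-Marseille-Rennes: 13 + 14 + 15 = 42
Best route has total 23 mi.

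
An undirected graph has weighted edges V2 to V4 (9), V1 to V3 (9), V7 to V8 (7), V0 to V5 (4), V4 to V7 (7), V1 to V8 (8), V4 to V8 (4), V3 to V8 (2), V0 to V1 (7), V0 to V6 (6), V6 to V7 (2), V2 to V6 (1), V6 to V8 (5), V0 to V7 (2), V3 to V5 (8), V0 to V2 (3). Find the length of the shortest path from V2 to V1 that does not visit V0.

14

A few of the V2→V1 routes:
V2 - V6 - V7 - V8 - V1: 1 + 2 + 7 + 8 = 18
V2 - V6 - V8 - V3 - V1: 1 + 5 + 2 + 9 = 17
V2 - V4 - V8 - V1: 9 + 4 + 8 = 21
V2 - V6 - V8 - V1: 1 + 5 + 8 = 14
Best route has total 14.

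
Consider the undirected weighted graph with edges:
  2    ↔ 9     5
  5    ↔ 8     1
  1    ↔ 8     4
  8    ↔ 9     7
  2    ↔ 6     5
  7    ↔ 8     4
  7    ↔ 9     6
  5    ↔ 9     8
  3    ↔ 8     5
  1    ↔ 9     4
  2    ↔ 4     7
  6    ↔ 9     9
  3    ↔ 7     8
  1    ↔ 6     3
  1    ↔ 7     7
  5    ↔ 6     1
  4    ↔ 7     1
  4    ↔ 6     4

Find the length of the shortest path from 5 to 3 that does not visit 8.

14

Comparing a few candidate routes:
5-6-1-7-3: 1 + 3 + 7 + 8 = 19
5-9-7-3: 8 + 6 + 8 = 22
5-6-4-7-3: 1 + 4 + 1 + 8 = 14
Shortest: 14.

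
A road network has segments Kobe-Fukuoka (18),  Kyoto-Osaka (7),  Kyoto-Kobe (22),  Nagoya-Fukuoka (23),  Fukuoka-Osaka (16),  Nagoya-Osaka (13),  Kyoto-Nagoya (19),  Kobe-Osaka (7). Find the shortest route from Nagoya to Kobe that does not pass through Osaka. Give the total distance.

Paths from Nagoya to Kobe avoiding Osaka:
Nagoya - Fukuoka - Kobe: 23 + 18 = 41
Nagoya - Kyoto - Kobe: 19 + 22 = 41
Best route has total 41.

41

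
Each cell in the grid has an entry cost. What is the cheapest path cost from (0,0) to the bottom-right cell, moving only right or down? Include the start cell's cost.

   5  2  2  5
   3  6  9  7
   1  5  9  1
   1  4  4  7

25

One optimal route is [0,0]→[1,0]→[2,0]→[3,0]→[3,1]→[3,2]→[3,3].
Its cost is 5 + 3 + 1 + 1 + 4 + 4 + 7 = 25.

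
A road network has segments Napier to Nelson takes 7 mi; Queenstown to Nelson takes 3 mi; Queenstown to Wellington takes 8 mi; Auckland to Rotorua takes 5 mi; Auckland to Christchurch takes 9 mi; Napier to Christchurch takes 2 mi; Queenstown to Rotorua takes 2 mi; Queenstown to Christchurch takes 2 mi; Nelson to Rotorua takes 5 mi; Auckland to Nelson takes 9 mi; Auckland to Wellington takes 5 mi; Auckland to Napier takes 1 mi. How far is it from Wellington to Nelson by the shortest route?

11

Comparing a few candidate routes:
Wellington - Auckland - Napier - Christchurch - Queenstown - Nelson: 5 + 1 + 2 + 2 + 3 = 13
Wellington - Queenstown - Nelson: 8 + 3 = 11
Wellington - Auckland - Napier - Nelson: 5 + 1 + 7 = 13
Best route has total 11 mi.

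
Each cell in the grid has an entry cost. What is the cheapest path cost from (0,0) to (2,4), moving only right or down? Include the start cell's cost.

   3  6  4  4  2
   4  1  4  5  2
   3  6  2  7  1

20

Path (0,0)→(1,0)→(1,1)→(1,2)→(1,3)→(1,4)→(2,4): 3 + 4 + 1 + 4 + 5 + 2 + 1 = 20.
For comparison, the top-then-right route costs 22.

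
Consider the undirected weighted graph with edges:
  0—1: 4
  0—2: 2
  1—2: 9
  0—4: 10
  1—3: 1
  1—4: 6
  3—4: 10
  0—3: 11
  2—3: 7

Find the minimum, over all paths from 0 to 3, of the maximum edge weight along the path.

4

Comparing a few candidate routes:
0→2→1→3: max(2, 9, 1) = 9
0→2→3: max(2, 7) = 7
0→1→3: max(4, 1) = 4
0→4→1→2→3: max(10, 6, 9, 7) = 10
0→1→2→3: max(4, 9, 7) = 9
Best route has worst link 4.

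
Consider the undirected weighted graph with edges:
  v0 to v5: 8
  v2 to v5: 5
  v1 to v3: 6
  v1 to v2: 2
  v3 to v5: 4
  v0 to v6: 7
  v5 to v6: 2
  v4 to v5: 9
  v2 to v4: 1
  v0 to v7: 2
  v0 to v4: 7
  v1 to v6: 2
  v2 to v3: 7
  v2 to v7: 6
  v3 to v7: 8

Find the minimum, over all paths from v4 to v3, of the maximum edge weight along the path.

Some routes from v4 to v3:
v4 - v2 - v5 - v3: max(1, 5, 4) = 5
v4 - v2 - v5 - v6 - v1 - v3: max(1, 5, 2, 2, 6) = 6
v4 - v2 - v1 - v6 - v5 - v3: max(1, 2, 2, 2, 4) = 4
v4 - v2 - v1 - v3: max(1, 2, 6) = 6
v4 - v0 - v7 - v2 - v1 - v3: max(7, 2, 6, 2, 6) = 7
Smallest bottleneck: 4.

4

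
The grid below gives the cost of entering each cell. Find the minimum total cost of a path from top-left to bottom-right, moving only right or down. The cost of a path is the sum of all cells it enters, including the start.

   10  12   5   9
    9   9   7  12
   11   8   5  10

49

Best path: (0,0) → (0,1) → (0,2) → (1,2) → (2,2) → (2,3)
Cost: 10 + 12 + 5 + 7 + 5 + 10 = 49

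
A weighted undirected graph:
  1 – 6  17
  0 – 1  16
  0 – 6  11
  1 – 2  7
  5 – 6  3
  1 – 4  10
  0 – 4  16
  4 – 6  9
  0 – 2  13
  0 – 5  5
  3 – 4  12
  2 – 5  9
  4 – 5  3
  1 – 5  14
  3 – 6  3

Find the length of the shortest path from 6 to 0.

8

Comparing a few candidate routes:
6 - 5 - 2 - 0: 3 + 9 + 13 = 25
6 - 5 - 0: 3 + 5 = 8
6 - 3 - 4 - 5 - 0: 3 + 12 + 3 + 5 = 23
6 - 5 - 4 - 0: 3 + 3 + 16 = 22
6 - 0: 11
6 - 4 - 5 - 0: 9 + 3 + 5 = 17
The minimum is 8.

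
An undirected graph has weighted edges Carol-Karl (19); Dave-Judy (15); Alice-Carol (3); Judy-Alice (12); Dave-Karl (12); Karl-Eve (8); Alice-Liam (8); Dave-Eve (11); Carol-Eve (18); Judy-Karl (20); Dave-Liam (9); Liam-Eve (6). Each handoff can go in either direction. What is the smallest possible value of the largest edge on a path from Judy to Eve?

12

Checking several routes:
Judy → Dave → Liam → Eve: max(15, 9, 6) = 15
Judy → Dave → Karl → Eve: max(15, 12, 8) = 15
Judy → Alice → Liam → Dave → Eve: max(12, 8, 9, 11) = 12
Judy → Alice → Liam → Dave → Karl → Eve: max(12, 8, 9, 12, 8) = 12
Judy → Dave → Eve: max(15, 11) = 15
Judy → Alice → Liam → Eve: max(12, 8, 6) = 12
Smallest bottleneck: 12.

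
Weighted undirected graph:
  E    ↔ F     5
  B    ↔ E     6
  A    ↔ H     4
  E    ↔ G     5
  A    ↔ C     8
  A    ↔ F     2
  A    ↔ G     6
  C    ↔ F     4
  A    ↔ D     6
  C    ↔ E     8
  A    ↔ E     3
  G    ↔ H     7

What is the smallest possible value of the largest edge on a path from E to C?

Checking several routes:
E - G - A - F - C: max(5, 6, 2, 4) = 6
E - F - C: max(5, 4) = 5
E - A - F - C: max(3, 2, 4) = 4
Best route has worst link 4.

4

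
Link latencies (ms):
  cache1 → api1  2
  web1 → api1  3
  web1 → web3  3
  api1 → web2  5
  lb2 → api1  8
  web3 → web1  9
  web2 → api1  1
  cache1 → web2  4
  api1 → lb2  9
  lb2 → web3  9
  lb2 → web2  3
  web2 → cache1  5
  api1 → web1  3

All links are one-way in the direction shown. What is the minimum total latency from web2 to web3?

Candidate routes:
web2-cache1-api1-lb2-web3: 5 + 2 + 9 + 9 = 25
web2-api1-web1-web3: 1 + 3 + 3 = 7
web2-api1-lb2-web3: 1 + 9 + 9 = 19
web2-cache1-api1-web1-web3: 5 + 2 + 3 + 3 = 13
Best route has total 7 ms.

7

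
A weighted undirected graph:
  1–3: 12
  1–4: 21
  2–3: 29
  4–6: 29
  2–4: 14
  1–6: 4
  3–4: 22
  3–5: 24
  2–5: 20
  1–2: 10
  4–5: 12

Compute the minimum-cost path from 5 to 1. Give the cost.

30

Checking several routes:
5-3-1: 24 + 12 = 36
5-4-1: 12 + 21 = 33
5-2-1: 20 + 10 = 30
5-4-6-1: 12 + 29 + 4 = 45
5-4-3-1: 12 + 22 + 12 = 46
5-4-2-1: 12 + 14 + 10 = 36
Best route has total 30.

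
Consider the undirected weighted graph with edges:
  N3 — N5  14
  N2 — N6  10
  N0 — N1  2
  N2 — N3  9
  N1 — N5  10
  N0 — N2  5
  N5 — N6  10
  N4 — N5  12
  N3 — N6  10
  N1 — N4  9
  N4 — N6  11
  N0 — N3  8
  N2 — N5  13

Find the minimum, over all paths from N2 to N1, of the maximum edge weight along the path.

5

A few of the N2→N1 routes:
N2 → N0 → N1: max(5, 2) = 5
N2 → N0 → N3 → N6 → N5 → N1: max(5, 8, 10, 10, 10) = 10
N2 → N6 → N3 → N0 → N1: max(10, 10, 8, 2) = 10
N2 → N6 → N5 → N1: max(10, 10, 10) = 10
N2 → N3 → N0 → N1: max(9, 8, 2) = 9
Smallest bottleneck: 5.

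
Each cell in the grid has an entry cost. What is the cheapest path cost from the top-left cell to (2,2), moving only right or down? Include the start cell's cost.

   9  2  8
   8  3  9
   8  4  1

One optimal route is [0,0] → [0,1] → [1,1] → [2,1] → [2,2].
Its cost is 9 + 2 + 3 + 4 + 1 = 19.
For comparison, the top-then-right route costs 29.

19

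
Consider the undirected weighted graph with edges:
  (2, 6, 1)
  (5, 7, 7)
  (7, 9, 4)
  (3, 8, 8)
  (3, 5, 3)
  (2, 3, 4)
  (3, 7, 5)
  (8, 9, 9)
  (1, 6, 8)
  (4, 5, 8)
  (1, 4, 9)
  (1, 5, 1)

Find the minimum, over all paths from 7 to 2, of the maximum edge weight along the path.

Some routes from 7 to 2:
7 - 5 - 1 - 6 - 2: max(7, 1, 8, 1) = 8
7 - 3 - 5 - 1 - 6 - 2: max(5, 3, 1, 8, 1) = 8
7 - 5 - 3 - 2: max(7, 3, 4) = 7
7 - 3 - 2: max(5, 4) = 5
Smallest bottleneck: 5.

5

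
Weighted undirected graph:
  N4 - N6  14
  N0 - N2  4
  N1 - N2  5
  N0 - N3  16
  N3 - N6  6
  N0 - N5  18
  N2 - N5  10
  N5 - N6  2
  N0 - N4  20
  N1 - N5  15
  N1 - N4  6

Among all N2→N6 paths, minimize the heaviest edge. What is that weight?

A few of the N2→N6 routes:
N2-N0-N3-N6: max(4, 16, 6) = 16
N2-N1-N4-N6: max(5, 6, 14) = 14
N2-N1-N5-N6: max(5, 15, 2) = 15
N2-N5-N6: max(10, 2) = 10
N2-N5-N1-N4-N6: max(10, 15, 6, 14) = 15
Best route has worst link 10.

10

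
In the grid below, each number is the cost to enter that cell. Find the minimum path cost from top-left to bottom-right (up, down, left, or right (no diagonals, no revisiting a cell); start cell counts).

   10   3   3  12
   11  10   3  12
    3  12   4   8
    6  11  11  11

Take r0c0 r0c1 r0c2 r1c2 r2c2 r2c3 r3c3 for a total of 10 + 3 + 3 + 3 + 4 + 8 + 11 = 42.

42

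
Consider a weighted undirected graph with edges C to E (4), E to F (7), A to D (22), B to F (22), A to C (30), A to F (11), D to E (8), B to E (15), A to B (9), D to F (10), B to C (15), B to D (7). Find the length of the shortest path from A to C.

22

Some routes from A to C:
A - F - E - C: 11 + 7 + 4 = 22
A - B - E - C: 9 + 15 + 4 = 28
A - B - D - E - C: 9 + 7 + 8 + 4 = 28
A - B - C: 9 + 15 = 24
Best route has total 22.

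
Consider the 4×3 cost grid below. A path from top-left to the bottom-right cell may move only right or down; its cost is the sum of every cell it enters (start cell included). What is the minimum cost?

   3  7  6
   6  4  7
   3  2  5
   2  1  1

Take [0,0] -> [1,0] -> [2,0] -> [2,1] -> [3,1] -> [3,2] for a total of 3 + 6 + 3 + 2 + 1 + 1 = 16.
(Top row then right column would cost 29.)

16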